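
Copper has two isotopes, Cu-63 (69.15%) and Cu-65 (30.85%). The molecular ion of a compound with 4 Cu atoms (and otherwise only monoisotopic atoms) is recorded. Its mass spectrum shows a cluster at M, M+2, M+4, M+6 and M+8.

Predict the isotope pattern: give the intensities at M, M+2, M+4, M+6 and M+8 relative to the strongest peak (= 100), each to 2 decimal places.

56.04 : 100.00 : 66.92 : 19.90 : 2.22

Each Cu atom is independently Cu-63 (p = 0.6915) or Cu-65 (q = 0.3085); the cluster is the binomial expansion (p + q)^4.
P(M) = 0.6915^4 = 0.228649
P(M+2) = 4 × 0.6915^3 × 0.3085^1 = 0.408030
P(M+4) = 6 × 0.6915^2 × 0.3085^2 = 0.273052
P(M+6) = 4 × 0.6915^1 × 0.3085^3 = 0.081212
P(M+8) = 0.3085^4 = 0.009058
The M+2 peak is largest (0.408030); scaling to 100 gives 56.04 : 100.00 : 66.92 : 19.90 : 2.22.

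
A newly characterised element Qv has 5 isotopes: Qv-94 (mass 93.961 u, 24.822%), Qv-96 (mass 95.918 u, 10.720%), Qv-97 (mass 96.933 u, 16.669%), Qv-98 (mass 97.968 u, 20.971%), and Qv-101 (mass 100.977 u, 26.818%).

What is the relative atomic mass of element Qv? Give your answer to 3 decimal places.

The abundance-weighted mean is 0.24822 × 93.961 + 0.10720 × 95.918 + 0.16669 × 96.933 + 0.20971 × 97.968 + 0.26818 × 100.977
= 23.3230 + 10.2824 + 16.1578 + 20.5449 + 27.0800 = 97.3881 u

97.388 u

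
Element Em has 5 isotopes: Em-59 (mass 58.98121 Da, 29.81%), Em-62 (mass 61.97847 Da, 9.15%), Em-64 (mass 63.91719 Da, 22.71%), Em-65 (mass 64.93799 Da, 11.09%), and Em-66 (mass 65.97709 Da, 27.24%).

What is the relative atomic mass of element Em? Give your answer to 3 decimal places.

Average mass = Σ (abundance × isotope mass) = 0.2981 × 58.98121 + 0.0915 × 61.97847 + 0.2271 × 63.91719 + 0.1109 × 64.93799 + 0.2724 × 65.97709
= 17.582299 + 5.671030 + 14.515594 + 7.201623 + 17.972159 = 62.942705 Da

62.943 Da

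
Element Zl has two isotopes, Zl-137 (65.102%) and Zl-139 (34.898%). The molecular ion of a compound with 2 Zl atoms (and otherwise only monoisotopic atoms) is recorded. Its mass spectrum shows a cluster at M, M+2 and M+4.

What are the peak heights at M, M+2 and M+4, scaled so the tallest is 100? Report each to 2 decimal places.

93.27 : 100.00 : 26.80

Expanding (0.65102 + 0.34898)^2:
P(M) = 0.65102^2 = 0.423827
P(M+2) = 2 × 0.65102^1 × 0.34898^1 = 0.454386
P(M+4) = 0.34898^2 = 0.121787
The M+2 peak is largest (0.454386); scaling to 100 gives 93.27 : 100.00 : 26.80.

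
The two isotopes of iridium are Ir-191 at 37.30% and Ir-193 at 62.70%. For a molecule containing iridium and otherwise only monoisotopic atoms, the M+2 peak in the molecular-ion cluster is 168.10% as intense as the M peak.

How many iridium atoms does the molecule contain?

With n Ir atoms, P(M+2)/P(M) = C(n,1)·p^(n−1)q / p^n = n·q/p = n · 0.6270/0.3730.
n = 1.6810 × 0.3730/0.6270 = 1.00 ≈ 1

1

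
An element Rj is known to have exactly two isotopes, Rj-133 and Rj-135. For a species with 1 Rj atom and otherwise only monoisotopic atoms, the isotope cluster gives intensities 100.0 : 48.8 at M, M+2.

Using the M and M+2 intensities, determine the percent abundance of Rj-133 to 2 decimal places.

Let p = fractional abundance of Rj-133. I(M+2)/I(M) = [C(1,1)·p^0·(1−p)] / p^1 = 1·(1−p)/p = 48.8/100.0 = 0.4880
(1−p)/p = 0.4880/1 = 0.4880  ⇒  p = 1/(1 + 0.4880) = 0.6720
Rj-133: 67.20%, Rj-135: 32.80%.

67.20%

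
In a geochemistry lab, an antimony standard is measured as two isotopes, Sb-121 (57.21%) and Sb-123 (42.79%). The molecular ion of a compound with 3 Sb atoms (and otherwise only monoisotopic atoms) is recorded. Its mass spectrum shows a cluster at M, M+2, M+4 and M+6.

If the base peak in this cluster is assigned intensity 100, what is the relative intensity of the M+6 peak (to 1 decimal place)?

18.6

Term probabilities: M 0.1872, M+2 0.4202, M+4 0.3143, M+6 0.0783. Base peak = M+2.
P(M+2) = C(3,1) × 0.5721^2 × 0.4279^1 = 3 × 0.32729841 × 0.4279 = 0.420153 (base)
P(M+6) = C(3,3) × 0.5721^0 × 0.4279^3 = 1 × 1.0000 × 0.07834781 = 0.078348
Relative intensity = 0.078348 / 0.420153 × 100 = 18.6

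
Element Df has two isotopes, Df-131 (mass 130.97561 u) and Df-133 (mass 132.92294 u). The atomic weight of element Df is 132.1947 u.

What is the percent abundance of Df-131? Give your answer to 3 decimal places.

37.397%

Writing the weighted mean with unknown fraction x of Df-131:
130.97561·x + 132.92294·(1 − x) = 132.1947
(130.97561 − 132.92294)·x = 132.1947 − 132.92294
x = -0.72824 / -1.94733 = 0.37397 → 37.397% Df-131, 62.603% Df-133.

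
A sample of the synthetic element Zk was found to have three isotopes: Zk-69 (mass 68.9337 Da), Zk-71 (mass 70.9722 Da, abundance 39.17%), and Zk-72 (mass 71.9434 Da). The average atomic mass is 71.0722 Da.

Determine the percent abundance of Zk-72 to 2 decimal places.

44.52%

Let x and y be the fractions of Zk-69 and Zk-72. Then x + y = 1 − 0.3917 = 0.6083 and 68.9337x + 71.9434y = 71.0722 − 0.3917×70.9722 = 43.27238926.
Substituting: 68.9337x + 71.9434(0.6083 − x) = 43.27238926
(68.9337 − 71.9434)x = -0.49078096  ⇒  x = 0.16307, y = 0.44523
Zk-69: 16.31%, Zk-72: 44.52%.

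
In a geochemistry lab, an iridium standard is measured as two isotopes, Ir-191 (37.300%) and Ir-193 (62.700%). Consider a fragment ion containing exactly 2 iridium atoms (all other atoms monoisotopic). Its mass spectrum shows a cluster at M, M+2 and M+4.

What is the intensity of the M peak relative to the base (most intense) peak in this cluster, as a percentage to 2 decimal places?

29.74%

(0.37300 + 0.62700)^2 gives M 0.1391, M+2 0.4677, M+4 0.3931; the largest is M+2.
P(M+2) = C(2,1) × 0.37300^1 × 0.62700^1 = 2 × 0.3730 × 0.6270 = 0.467742 (base)
P(M) = C(2,0) × 0.37300^2 × 0.62700^0 = 1 × 0.139129 × 1.0000 = 0.139129
Relative intensity = 0.139129 / 0.467742 × 100 = 29.74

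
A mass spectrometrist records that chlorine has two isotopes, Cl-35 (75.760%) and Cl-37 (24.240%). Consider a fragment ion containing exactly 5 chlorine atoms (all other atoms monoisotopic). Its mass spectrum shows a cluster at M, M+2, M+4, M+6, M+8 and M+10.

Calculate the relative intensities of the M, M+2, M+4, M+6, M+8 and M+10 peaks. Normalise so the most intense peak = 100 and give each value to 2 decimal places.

Expanding (0.75760 + 0.24240)^5:
P(M) = 0.75760^5 = 0.249574
P(M+2) = 5 × 0.75760^4 × 0.24240^1 = 0.399266
P(M+4) = 10 × 0.75760^3 × 0.24240^2 = 0.255497
P(M+6) = 10 × 0.75760^2 × 0.24240^3 = 0.081748
P(M+8) = 5 × 0.75760^1 × 0.24240^4 = 0.013078
P(M+10) = 0.24240^5 = 0.000837
The M+2 peak is largest (0.399266); scaling to 100 gives 62.51 : 100.00 : 63.99 : 20.47 : 3.28 : 0.21.

62.51 : 100.00 : 63.99 : 20.47 : 3.28 : 0.21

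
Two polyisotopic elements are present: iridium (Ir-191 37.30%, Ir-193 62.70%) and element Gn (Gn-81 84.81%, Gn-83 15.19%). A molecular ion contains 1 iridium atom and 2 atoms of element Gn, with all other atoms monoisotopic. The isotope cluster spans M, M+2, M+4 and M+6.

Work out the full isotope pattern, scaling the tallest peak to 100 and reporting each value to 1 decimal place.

Iridium pattern (n=1): 0.3730 : 0.6270
Element Gn pattern (n=2): 0.71927361 : 0.25765278 : 0.02307361
Convolve the two distributions (both contribute in 2-u steps):
  M: 0.3730×0.71927361 = 0.268289
  M+2: 0.3730×0.25765278 + 0.6270×0.71927361 = 0.547089
  M+4: 0.3730×0.02307361 + 0.6270×0.25765278 = 0.170155
  M+6: 0.6270×0.02307361 = 0.014467
Scale to base peak (0.547089) = 100: 49.0 : 100.0 : 31.1 : 2.6

49.0 : 100.0 : 31.1 : 2.6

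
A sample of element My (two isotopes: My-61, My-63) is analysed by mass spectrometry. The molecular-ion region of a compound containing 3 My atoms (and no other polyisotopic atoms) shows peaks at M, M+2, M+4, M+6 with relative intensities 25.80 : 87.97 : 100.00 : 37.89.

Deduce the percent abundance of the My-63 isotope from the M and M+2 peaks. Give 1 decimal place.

Write p for the My-61 fraction. I(M+2)/I(M) = [C(3,1)·p^2·(1−p)] / p^3 = 3·(1−p)/p = 87.97/25.80 = 3.4097
(1−p)/p = 3.4097/3 = 1.1366  ⇒  p = 1/(1 + 1.1366) = 0.4680
My-61: 46.8%, My-63: 53.2%.

53.2%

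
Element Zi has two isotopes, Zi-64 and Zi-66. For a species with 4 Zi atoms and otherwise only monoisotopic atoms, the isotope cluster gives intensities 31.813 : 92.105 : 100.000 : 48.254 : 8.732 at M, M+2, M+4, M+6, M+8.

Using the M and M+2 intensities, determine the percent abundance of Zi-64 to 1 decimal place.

58.0%

If p is the fraction of Zi that is Zi-64, then I(M+2)/I(M) = [C(4,1)·p^3·(1−p)] / p^4 = 4·(1−p)/p = 92.105/31.813 = 2.8952
(1−p)/p = 2.8952/4 = 0.7238  ⇒  p = 1/(1 + 0.7238) = 0.5801
Zi-64: 58.0%, Zi-66: 42.0%.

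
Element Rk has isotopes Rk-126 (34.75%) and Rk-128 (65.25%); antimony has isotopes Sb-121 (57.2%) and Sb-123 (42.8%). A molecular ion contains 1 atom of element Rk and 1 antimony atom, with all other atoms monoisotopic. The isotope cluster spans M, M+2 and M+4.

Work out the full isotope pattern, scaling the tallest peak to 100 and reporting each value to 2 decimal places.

Element Rk pattern (n=1): 0.3475 : 0.6525
Antimony pattern (n=1): 0.5720 : 0.4280
Convolve the two distributions (both contribute in 2-u steps):
  M: 0.3475×0.5720 = 0.198770
  M+2: 0.3475×0.4280 + 0.6525×0.5720 = 0.521960
  M+4: 0.6525×0.4280 = 0.279270
Scale to base peak (0.521960) = 100: 38.08 : 100.00 : 53.50

38.08 : 100.00 : 53.50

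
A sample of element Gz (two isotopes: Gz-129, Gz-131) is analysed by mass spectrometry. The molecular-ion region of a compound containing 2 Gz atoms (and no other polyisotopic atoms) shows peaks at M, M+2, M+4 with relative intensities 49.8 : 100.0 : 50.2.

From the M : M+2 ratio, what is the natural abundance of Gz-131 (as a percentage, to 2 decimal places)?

If p is the fraction of Gz that is Gz-129, then I(M+2)/I(M) = [C(2,1)·p^1·(1−p)] / p^2 = 2·(1−p)/p = 100.0/49.8 = 2.0080
(1−p)/p = 2.0080/2 = 1.0040  ⇒  p = 1/(1 + 1.0040) = 0.4990
Gz-129: 49.90%, Gz-131: 50.10%.

50.10%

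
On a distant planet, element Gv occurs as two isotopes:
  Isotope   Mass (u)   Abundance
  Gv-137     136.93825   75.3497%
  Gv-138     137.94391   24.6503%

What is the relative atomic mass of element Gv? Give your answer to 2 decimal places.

The abundance-weighted mean is 0.753497 × 136.93825 + 0.246503 × 137.94391
= 103.182561 + 34.003588 = 137.186149 u

137.19 u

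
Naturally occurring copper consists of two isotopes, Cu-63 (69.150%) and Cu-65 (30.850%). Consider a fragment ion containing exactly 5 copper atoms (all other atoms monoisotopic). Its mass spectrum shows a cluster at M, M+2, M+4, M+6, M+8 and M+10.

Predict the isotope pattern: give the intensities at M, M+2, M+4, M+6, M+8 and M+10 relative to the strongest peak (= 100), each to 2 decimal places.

The 5 Cu atoms are independent, so intensities follow the terms of (0.69150 + 0.30850)^5.
P(M) = 0.69150^5 = 0.158111
P(M+2) = 5 × 0.69150^4 × 0.30850^1 = 0.352691
P(M+4) = 10 × 0.69150^3 × 0.30850^2 = 0.314693
P(M+6) = 10 × 0.69150^2 × 0.30850^3 = 0.140394
P(M+8) = 5 × 0.69150^1 × 0.30850^4 = 0.031317
P(M+10) = 0.30850^5 = 0.002794
The M+2 peak is largest (0.352691); scaling to 100 gives 44.83 : 100.00 : 89.23 : 39.81 : 8.88 : 0.79.

44.83 : 100.00 : 89.23 : 39.81 : 8.88 : 0.79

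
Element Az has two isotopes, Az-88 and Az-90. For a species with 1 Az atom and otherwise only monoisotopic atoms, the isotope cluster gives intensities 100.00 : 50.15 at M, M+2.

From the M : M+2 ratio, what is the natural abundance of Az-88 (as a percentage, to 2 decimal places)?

66.60%

Let p = fractional abundance of Az-88. I(M+2)/I(M) = [C(1,1)·p^0·(1−p)] / p^1 = 1·(1−p)/p = 50.15/100.00 = 0.5015
(1−p)/p = 0.5015/1 = 0.5015  ⇒  p = 1/(1 + 0.5015) = 0.6660
Az-88: 66.60%, Az-90: 33.40%.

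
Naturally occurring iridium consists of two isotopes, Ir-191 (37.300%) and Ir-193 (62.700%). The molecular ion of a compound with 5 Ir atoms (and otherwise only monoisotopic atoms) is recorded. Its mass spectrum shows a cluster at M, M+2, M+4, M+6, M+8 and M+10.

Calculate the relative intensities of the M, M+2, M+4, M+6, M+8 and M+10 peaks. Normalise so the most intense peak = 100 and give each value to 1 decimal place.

The 5 Ir atoms are independent, so intensities follow the terms of (0.37300 + 0.62700)^5.
P(M) = 0.37300^5 = 0.007220
P(M+2) = 5 × 0.37300^4 × 0.62700^1 = 0.060684
P(M+4) = 10 × 0.37300^3 × 0.62700^2 = 0.204015
P(M+6) = 10 × 0.37300^2 × 0.62700^3 = 0.342942
P(M+8) = 5 × 0.37300^1 × 0.62700^4 = 0.288237
P(M+10) = 0.62700^5 = 0.096903
The M+6 peak is largest (0.342942); scaling to 100 gives 2.1 : 17.7 : 59.5 : 100.0 : 84.0 : 28.3.

2.1 : 17.7 : 59.5 : 100.0 : 84.0 : 28.3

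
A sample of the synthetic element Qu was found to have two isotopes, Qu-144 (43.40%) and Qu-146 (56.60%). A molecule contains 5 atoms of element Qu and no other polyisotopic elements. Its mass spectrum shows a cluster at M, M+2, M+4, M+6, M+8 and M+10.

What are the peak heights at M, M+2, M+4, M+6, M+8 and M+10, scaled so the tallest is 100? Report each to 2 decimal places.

Each Qu atom is independently Qu-144 (p = 0.4340) or Qu-146 (q = 0.5660); the cluster is the binomial expansion (p + q)^5.
P(M) = 0.4340^5 = 0.015397
P(M+2) = 5 × 0.4340^4 × 0.5660^1 = 0.100403
P(M+4) = 10 × 0.4340^3 × 0.5660^2 = 0.261880
P(M+6) = 10 × 0.4340^2 × 0.5660^3 = 0.341530
P(M+8) = 5 × 0.4340^1 × 0.5660^4 = 0.222703
P(M+10) = 0.5660^5 = 0.058087
The M+6 peak is largest (0.341530); scaling to 100 gives 4.51 : 29.40 : 76.68 : 100.00 : 65.21 : 17.01.

4.51 : 29.40 : 76.68 : 100.00 : 65.21 : 17.01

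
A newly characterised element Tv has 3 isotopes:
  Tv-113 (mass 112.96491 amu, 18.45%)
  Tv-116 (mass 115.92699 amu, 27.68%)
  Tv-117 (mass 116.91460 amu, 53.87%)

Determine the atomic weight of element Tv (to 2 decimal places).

115.91 amu

Weight each isotope mass by its fractional abundance: 0.1845 × 112.96491 + 0.2768 × 115.92699 + 0.5387 × 116.91460
= 20.842026 + 32.088591 + 62.981895 = 115.912512 amu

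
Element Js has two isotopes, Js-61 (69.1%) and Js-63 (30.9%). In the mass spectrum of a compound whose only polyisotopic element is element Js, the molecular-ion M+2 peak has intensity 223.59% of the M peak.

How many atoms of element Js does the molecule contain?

For n independent Js atoms, I(M+2)/I(M) = n · (abundance Js-63) / (abundance Js-61) = n · 0.309/0.691.
n = 2.2359 × 0.691/0.309 = 5.00 ≈ 5

5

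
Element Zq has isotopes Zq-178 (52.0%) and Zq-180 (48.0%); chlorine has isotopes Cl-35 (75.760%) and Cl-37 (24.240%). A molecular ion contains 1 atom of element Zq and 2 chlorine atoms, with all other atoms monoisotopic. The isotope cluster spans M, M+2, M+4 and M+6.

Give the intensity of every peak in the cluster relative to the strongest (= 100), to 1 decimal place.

64.0 : 100.0 : 44.3 : 6.0

Element Zq pattern (n=1): 0.5200 : 0.4800
Chlorine pattern (n=2): 0.57395776 : 0.36728448 : 0.05875776
Convolve the two distributions (both contribute in 2-u steps):
  M: 0.5200×0.57395776 = 0.298458
  M+2: 0.5200×0.36728448 + 0.4800×0.57395776 = 0.466488
  M+4: 0.5200×0.05875776 + 0.4800×0.36728448 = 0.206851
  M+6: 0.4800×0.05875776 = 0.028204
Scale to base peak (0.466488) = 100: 64.0 : 100.0 : 44.3 : 6.0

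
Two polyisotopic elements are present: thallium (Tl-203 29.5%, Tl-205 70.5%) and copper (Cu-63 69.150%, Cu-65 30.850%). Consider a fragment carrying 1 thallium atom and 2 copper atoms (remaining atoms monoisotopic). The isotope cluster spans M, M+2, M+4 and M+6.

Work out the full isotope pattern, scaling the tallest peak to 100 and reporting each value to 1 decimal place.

30.5 : 100.0 : 71.0 : 14.5

Thallium pattern (n=1): 0.2950 : 0.7050
Copper pattern (n=2): 0.47817225 : 0.4266555 : 0.09517225
Convolve the two distributions (both contribute in 2-u steps):
  M: 0.2950×0.47817225 = 0.141061
  M+2: 0.2950×0.4266555 + 0.7050×0.47817225 = 0.462975
  M+4: 0.2950×0.09517225 + 0.7050×0.4266555 = 0.328868
  M+6: 0.7050×0.09517225 = 0.067096
Scale to base peak (0.462975) = 100: 30.5 : 100.0 : 71.0 : 14.5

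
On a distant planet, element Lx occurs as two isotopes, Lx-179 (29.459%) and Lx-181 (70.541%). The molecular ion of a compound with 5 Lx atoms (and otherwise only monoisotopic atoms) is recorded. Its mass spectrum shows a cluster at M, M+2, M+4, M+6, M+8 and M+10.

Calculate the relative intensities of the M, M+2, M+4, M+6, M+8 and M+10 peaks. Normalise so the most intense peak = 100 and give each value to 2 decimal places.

Each Lx atom is independently Lx-179 (p = 0.29459) or Lx-181 (q = 0.70541); the cluster is the binomial expansion (p + q)^5.
P(M) = 0.29459^5 = 0.002219
P(M+2) = 5 × 0.29459^4 × 0.70541^1 = 0.026563
P(M+4) = 10 × 0.29459^3 × 0.70541^2 = 0.127215
P(M+6) = 10 × 0.29459^2 × 0.70541^3 = 0.304622
P(M+8) = 5 × 0.29459^1 × 0.70541^4 = 0.364716
P(M+10) = 0.70541^5 = 0.174666
The M+8 peak is largest (0.364716); scaling to 100 gives 0.61 : 7.28 : 34.88 : 83.52 : 100.00 : 47.89.

0.61 : 7.28 : 34.88 : 83.52 : 100.00 : 47.89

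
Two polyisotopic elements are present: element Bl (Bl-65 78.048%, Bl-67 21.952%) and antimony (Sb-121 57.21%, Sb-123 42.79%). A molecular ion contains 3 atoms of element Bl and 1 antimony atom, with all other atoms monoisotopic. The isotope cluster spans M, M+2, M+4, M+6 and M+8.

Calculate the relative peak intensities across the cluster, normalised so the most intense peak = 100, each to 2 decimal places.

Element Bl pattern (n=3): 0.47542864 : 0.40116119 : 0.11283172 : 0.01057846
Antimony pattern (n=1): 0.5721 : 0.4279
Convolve the two distributions (both contribute in 2-u steps):
  M: 0.47542864×0.5721 = 0.271993
  M+2: 0.47542864×0.4279 + 0.40116119×0.5721 = 0.432940
  M+4: 0.40116119×0.4279 + 0.11283172×0.5721 = 0.236208
  M+6: 0.11283172×0.4279 + 0.01057846×0.5721 = 0.054333
  M+8: 0.01057846×0.4279 = 0.004527
Scale to base peak (0.432940) = 100: 62.82 : 100.00 : 54.56 : 12.55 : 1.05

62.82 : 100.00 : 54.56 : 12.55 : 1.05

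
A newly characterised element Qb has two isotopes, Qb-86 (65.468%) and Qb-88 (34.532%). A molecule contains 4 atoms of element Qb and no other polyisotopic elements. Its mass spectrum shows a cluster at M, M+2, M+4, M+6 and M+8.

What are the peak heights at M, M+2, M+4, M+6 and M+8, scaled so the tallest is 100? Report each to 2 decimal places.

Expanding (0.65468 + 0.34532)^4:
P(M) = 0.65468^4 = 0.183703
P(M+2) = 4 × 0.65468^3 × 0.34532^1 = 0.387587
P(M+4) = 6 × 0.65468^2 × 0.34532^2 = 0.306657
P(M+6) = 4 × 0.65468^1 × 0.34532^3 = 0.107834
P(M+8) = 0.34532^4 = 0.014220
The M+2 peak is largest (0.387587); scaling to 100 gives 47.40 : 100.00 : 79.12 : 27.82 : 3.67.

47.40 : 100.00 : 79.12 : 27.82 : 3.67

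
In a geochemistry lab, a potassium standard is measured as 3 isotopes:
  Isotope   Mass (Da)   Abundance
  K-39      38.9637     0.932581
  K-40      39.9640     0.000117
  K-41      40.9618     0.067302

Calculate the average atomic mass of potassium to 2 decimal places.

39.10 Da

Average mass = Σ (abundance × isotope mass) = 0.932581 × 38.9637 + 0.000117 × 39.9640 + 0.067302 × 40.9618
= 36.33681 + 0.00468 + 2.75681 = 39.09830 Da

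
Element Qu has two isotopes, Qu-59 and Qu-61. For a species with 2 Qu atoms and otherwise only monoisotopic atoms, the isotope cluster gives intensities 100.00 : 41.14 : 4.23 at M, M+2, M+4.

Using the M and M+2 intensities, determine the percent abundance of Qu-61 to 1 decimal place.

Write p for the Qu-59 fraction. I(M+2)/I(M) = [C(2,1)·p^1·(1−p)] / p^2 = 2·(1−p)/p = 41.14/100.00 = 0.4114
(1−p)/p = 0.4114/2 = 0.2057  ⇒  p = 1/(1 + 0.2057) = 0.8294
Qu-59: 82.9%, Qu-61: 17.1%.

17.1%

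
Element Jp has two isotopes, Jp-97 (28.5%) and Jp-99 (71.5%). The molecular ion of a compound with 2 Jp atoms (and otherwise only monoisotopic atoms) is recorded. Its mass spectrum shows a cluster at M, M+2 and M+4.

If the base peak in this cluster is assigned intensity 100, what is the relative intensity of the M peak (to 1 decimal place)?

(0.285 + 0.715)^2 gives M 0.0812, M+2 0.4076, M+4 0.5112; the largest is M+4.
P(M+4) = C(2,2) × 0.285^0 × 0.715^2 = 1 × 1.0000 × 0.511225 = 0.511225 (base)
P(M) = C(2,0) × 0.285^2 × 0.715^0 = 1 × 0.081225 × 1.0000 = 0.081225
Relative intensity = 0.081225 / 0.511225 × 100 = 15.9

15.9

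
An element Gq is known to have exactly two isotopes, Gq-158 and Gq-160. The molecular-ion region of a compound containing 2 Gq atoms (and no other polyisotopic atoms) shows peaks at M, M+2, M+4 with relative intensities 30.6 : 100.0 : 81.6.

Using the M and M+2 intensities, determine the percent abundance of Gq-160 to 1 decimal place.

62.0%

Write p for the Gq-158 fraction. I(M+2)/I(M) = [C(2,1)·p^1·(1−p)] / p^2 = 2·(1−p)/p = 100.0/30.6 = 3.2680
(1−p)/p = 3.2680/2 = 1.6340  ⇒  p = 1/(1 + 1.6340) = 0.3797
Gq-158: 38.0%, Gq-160: 62.0%.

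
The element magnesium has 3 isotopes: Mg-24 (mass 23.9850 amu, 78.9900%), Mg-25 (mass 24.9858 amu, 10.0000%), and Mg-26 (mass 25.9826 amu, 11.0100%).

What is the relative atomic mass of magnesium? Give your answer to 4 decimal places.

24.3050 amu

The abundance-weighted mean is 0.789900 × 23.9850 + 0.100000 × 24.9858 + 0.110100 × 25.9826
= 18.94575 + 2.49858 + 2.86068 = 24.30501 amu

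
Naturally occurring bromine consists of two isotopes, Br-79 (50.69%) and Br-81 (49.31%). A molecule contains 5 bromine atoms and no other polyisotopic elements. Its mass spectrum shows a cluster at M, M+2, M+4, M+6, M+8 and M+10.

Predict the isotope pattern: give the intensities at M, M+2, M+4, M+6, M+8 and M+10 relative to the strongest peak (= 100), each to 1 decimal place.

10.6 : 51.4 : 100.0 : 97.3 : 47.3 : 9.2

Expanding (0.5069 + 0.4931)^5:
P(M) = 0.5069^5 = 0.033467
P(M+2) = 5 × 0.5069^4 × 0.4931^1 = 0.162777
P(M+4) = 10 × 0.5069^3 × 0.4931^2 = 0.316692
P(M+6) = 10 × 0.5069^2 × 0.4931^3 = 0.308070
P(M+8) = 5 × 0.5069^1 × 0.4931^4 = 0.149842
P(M+10) = 0.4931^5 = 0.029152
The M+4 peak is largest (0.316692); scaling to 100 gives 10.6 : 51.4 : 100.0 : 97.3 : 47.3 : 9.2.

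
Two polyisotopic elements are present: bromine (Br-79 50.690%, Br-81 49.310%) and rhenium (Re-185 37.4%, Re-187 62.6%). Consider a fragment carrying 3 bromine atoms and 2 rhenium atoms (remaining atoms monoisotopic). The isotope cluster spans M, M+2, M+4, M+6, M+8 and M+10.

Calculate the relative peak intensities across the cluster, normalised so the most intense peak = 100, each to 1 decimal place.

5.4 : 33.7 : 82.8 : 100.0 : 59.3 : 13.9

Bromine pattern (n=3): 0.13024674 : 0.3801026 : 0.36975457 : 0.11989609
Rhenium pattern (n=2): 0.139876 : 0.468248 : 0.391876
Convolve the two distributions (both contribute in 2-u steps):
  M: 0.13024674×0.139876 = 0.018218
  M+2: 0.13024674×0.468248 + 0.3801026×0.139876 = 0.114155
  M+4: 0.13024674×0.391876 + 0.3801026×0.468248 + 0.36975457×0.139876 = 0.280743
  M+6: 0.3801026×0.391876 + 0.36975457×0.468248 + 0.11989609×0.139876 = 0.338861
  M+8: 0.36975457×0.391876 + 0.11989609×0.468248 = 0.201039
  M+10: 0.11989609×0.391876 = 0.046984
Scale to base peak (0.338861) = 100: 5.4 : 33.7 : 82.8 : 100.0 : 59.3 : 13.9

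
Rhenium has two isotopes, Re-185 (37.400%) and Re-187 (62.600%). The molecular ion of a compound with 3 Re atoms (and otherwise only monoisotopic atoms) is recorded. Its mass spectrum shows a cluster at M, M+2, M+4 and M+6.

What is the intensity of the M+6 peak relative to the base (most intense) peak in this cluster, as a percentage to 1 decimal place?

55.8%

Term probabilities: M 0.0523, M+2 0.2627, M+4 0.4397, M+6 0.2453. Base peak = M+4.
P(M+4) = C(3,2) × 0.37400^1 × 0.62600^2 = 3 × 0.3740 × 0.391876 = 0.439685 (base)
P(M+6) = C(3,3) × 0.37400^0 × 0.62600^3 = 1 × 1.0000 × 0.24531438 = 0.245314
Relative intensity = 0.245314 / 0.439685 × 100 = 55.8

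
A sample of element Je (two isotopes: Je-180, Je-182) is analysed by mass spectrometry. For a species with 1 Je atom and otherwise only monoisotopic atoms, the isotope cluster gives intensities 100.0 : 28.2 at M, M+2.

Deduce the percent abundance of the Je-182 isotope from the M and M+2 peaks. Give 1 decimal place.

Write p for the Je-180 fraction. I(M+2)/I(M) = [C(1,1)·p^0·(1−p)] / p^1 = 1·(1−p)/p = 28.2/100.0 = 0.2820
(1−p)/p = 0.2820/1 = 0.2820  ⇒  p = 1/(1 + 0.2820) = 0.7800
Je-180: 78.0%, Je-182: 22.0%.

22.0%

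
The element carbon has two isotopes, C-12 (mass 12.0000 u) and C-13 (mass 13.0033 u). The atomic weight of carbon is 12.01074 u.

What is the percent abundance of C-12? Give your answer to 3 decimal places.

Writing the weighted mean with unknown fraction x of C-12:
12.0000·x + 13.0033·(1 − x) = 12.01074
(12.0000 − 13.0033)·x = 12.01074 − 13.0033
x = -0.99256 / -1.0033 = 0.98930 → 98.930% C-12, 1.070% C-13.

98.930%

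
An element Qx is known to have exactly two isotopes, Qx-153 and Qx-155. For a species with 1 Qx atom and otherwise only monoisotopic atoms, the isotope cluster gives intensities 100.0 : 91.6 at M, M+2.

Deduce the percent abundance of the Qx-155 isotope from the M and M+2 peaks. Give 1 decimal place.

47.8%

Write p for the Qx-153 fraction. I(M+2)/I(M) = [C(1,1)·p^0·(1−p)] / p^1 = 1·(1−p)/p = 91.6/100.0 = 0.9160
(1−p)/p = 0.9160/1 = 0.9160  ⇒  p = 1/(1 + 0.9160) = 0.5219
Qx-153: 52.2%, Qx-155: 47.8%.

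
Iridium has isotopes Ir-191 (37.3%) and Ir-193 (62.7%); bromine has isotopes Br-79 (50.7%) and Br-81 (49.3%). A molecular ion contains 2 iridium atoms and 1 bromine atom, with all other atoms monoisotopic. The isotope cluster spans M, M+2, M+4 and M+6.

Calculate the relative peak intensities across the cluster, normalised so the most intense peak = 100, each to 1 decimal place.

16.4 : 71.1 : 100.0 : 45.1

Iridium pattern (n=2): 0.139129 : 0.467742 : 0.393129
Bromine pattern (n=1): 0.5070 : 0.4930
Convolve the two distributions (both contribute in 2-u steps):
  M: 0.139129×0.5070 = 0.070538
  M+2: 0.139129×0.4930 + 0.467742×0.5070 = 0.305736
  M+4: 0.467742×0.4930 + 0.393129×0.5070 = 0.429913
  M+6: 0.393129×0.4930 = 0.193813
Scale to base peak (0.429913) = 100: 16.4 : 71.1 : 100.0 : 45.1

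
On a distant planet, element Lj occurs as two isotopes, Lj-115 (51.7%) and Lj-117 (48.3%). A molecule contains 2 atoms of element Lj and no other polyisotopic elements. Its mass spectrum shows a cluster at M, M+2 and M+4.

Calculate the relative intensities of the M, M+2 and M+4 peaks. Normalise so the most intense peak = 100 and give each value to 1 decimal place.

Expanding (0.517 + 0.483)^2:
P(M) = 0.517^2 = 0.267289
P(M+2) = 2 × 0.517^1 × 0.483^1 = 0.499422
P(M+4) = 0.483^2 = 0.233289
The M+2 peak is largest (0.499422); scaling to 100 gives 53.5 : 100.0 : 46.7.

53.5 : 100.0 : 46.7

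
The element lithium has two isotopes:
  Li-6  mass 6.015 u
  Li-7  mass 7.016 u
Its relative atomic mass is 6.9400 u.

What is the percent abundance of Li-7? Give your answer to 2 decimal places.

92.41%

With x = fraction of Li-6 (so Li-7 is 1 − x):
6.015·x + 7.016·(1 − x) = 6.9400
(6.015 − 7.016)·x = 6.9400 − 7.016
x = -0.0760 / -1.001 = 0.07592 → 7.59% Li-6, 92.41% Li-7.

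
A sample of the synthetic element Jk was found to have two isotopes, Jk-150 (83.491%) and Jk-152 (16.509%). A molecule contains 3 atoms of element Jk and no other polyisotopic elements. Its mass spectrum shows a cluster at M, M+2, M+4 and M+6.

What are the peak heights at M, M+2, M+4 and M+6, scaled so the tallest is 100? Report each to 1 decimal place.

Expanding (0.83491 + 0.16509)^3:
P(M) = 0.83491^3 = 0.581995
P(M+2) = 3 × 0.83491^2 × 0.16509^1 = 0.345240
P(M+4) = 3 × 0.83491^1 × 0.16509^2 = 0.068266
P(M+6) = 0.16509^3 = 0.004499
The M peak is largest (0.581995); scaling to 100 gives 100.0 : 59.3 : 11.7 : 0.8.

100.0 : 59.3 : 11.7 : 0.8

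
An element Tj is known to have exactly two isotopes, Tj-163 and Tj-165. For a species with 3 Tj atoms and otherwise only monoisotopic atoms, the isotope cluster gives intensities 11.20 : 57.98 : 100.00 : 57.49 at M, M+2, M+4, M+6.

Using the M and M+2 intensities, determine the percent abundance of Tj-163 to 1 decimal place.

36.7%

Write p for the Tj-163 fraction. I(M+2)/I(M) = [C(3,1)·p^2·(1−p)] / p^3 = 3·(1−p)/p = 57.98/11.20 = 5.1768
(1−p)/p = 5.1768/3 = 1.7256  ⇒  p = 1/(1 + 1.7256) = 0.3669
Tj-163: 36.7%, Tj-165: 63.3%.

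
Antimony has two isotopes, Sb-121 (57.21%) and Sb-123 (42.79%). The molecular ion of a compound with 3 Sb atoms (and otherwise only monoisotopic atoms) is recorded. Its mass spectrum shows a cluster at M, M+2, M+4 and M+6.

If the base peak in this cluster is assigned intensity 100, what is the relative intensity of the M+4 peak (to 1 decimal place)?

Term probabilities: M 0.1872, M+2 0.4202, M+4 0.3143, M+6 0.0783. Base peak = M+2.
P(M+2) = C(3,1) × 0.5721^2 × 0.4279^1 = 3 × 0.32729841 × 0.4279 = 0.420153 (base)
P(M+4) = C(3,2) × 0.5721^1 × 0.4279^2 = 3 × 0.5721 × 0.18309841 = 0.314252
Relative intensity = 0.314252 / 0.420153 × 100 = 74.8

74.8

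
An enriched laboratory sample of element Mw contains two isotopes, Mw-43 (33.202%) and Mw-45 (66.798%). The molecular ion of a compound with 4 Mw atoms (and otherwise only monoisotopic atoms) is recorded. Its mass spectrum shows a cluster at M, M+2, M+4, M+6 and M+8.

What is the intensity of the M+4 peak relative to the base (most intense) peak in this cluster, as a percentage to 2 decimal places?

(0.33202 + 0.66798)^4 gives M 0.0122, M+2 0.0978, M+4 0.2951, M+6 0.3958, M+8 0.1991; the largest is M+6.
P(M+6) = C(4,3) × 0.33202^1 × 0.66798^3 = 4 × 0.33202 × 0.29805086 = 0.395835 (base)
P(M+4) = C(4,2) × 0.33202^2 × 0.66798^2 = 6 × 0.11023728 × 0.44619728 = 0.295125
Relative intensity = 0.295125 / 0.395835 × 100 = 74.56

74.56%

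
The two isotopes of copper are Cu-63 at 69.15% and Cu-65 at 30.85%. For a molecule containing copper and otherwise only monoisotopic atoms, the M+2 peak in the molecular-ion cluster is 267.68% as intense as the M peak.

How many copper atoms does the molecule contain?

6

The M+2/M ratio from n Cu atoms is n · q/p = n · 0.3085/0.6915.
n = 2.6768 × 0.6915/0.3085 = 6.00 ≈ 6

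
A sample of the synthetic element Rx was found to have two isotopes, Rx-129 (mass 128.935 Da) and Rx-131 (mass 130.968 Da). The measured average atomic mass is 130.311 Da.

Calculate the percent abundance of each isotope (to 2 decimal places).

Let x be the fractional abundance of Rx-129; then Rx-131 has abundance 1 − x.
128.935·x + 130.968·(1 − x) = 130.311
(128.935 − 130.968)·x = 130.311 − 130.968
x = -0.657 / -2.033 = 0.32317 → 32.32% Rx-129, 67.68% Rx-131.

Rx-129: 32.32%, Rx-131: 67.68%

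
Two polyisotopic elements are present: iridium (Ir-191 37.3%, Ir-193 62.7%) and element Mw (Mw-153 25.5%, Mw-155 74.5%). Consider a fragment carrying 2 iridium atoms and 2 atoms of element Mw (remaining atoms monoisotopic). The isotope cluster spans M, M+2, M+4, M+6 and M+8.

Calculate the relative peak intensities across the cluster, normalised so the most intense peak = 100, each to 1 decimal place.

Iridium pattern (n=2): 0.139129 : 0.467742 : 0.393129
Element Mw pattern (n=2): 0.065025 : 0.37995 : 0.555025
Convolve the two distributions (both contribute in 2-u steps):
  M: 0.139129×0.065025 = 0.009047
  M+2: 0.139129×0.37995 + 0.467742×0.065025 = 0.083277
  M+4: 0.139129×0.555025 + 0.467742×0.37995 + 0.393129×0.065025 = 0.280502
  M+6: 0.467742×0.555025 + 0.393129×0.37995 = 0.408978
  M+8: 0.393129×0.555025 = 0.218196
Scale to base peak (0.408978) = 100: 2.2 : 20.4 : 68.6 : 100.0 : 53.4

2.2 : 20.4 : 68.6 : 100.0 : 53.4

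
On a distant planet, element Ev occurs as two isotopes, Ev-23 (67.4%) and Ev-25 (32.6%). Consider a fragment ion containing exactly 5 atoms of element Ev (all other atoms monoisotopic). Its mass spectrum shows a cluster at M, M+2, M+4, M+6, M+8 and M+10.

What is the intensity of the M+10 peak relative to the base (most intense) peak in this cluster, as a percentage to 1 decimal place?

(0.674 + 0.326)^5 gives M 0.1391, M+2 0.3364, M+4 0.3254, M+6 0.1574, M+8 0.0381, M+10 0.0037; the largest is M+2.
P(M+2) = C(5,1) × 0.674^4 × 0.326^1 = 5 × 0.20636668 × 0.3260 = 0.336378 (base)
P(M+10) = C(5,5) × 0.674^0 × 0.326^5 = 1 × 1.0000 × 0.00368204 = 0.003682
Relative intensity = 0.003682 / 0.336378 × 100 = 1.1

1.1%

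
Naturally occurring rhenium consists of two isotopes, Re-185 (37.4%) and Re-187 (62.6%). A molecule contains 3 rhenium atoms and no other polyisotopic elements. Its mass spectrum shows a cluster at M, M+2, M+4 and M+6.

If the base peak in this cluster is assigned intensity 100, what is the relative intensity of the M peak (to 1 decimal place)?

11.9

Term probabilities: M 0.0523, M+2 0.2627, M+4 0.4397, M+6 0.2453. Base peak = M+4.
P(M+4) = C(3,2) × 0.374^1 × 0.626^2 = 3 × 0.3740 × 0.391876 = 0.439685 (base)
P(M) = C(3,0) × 0.374^3 × 0.626^0 = 1 × 0.05231362 × 1.0000 = 0.052314
Relative intensity = 0.052314 / 0.439685 × 100 = 11.9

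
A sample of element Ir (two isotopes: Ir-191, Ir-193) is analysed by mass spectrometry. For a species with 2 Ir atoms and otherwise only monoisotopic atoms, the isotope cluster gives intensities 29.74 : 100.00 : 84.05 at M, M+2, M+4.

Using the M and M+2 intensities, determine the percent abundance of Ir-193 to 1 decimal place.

62.7%

Let p = fractional abundance of Ir-191. I(M+2)/I(M) = [C(2,1)·p^1·(1−p)] / p^2 = 2·(1−p)/p = 100.00/29.74 = 3.3625
(1−p)/p = 3.3625/2 = 1.6812  ⇒  p = 1/(1 + 1.6812) = 0.3730
Ir-191: 37.3%, Ir-193: 62.7%.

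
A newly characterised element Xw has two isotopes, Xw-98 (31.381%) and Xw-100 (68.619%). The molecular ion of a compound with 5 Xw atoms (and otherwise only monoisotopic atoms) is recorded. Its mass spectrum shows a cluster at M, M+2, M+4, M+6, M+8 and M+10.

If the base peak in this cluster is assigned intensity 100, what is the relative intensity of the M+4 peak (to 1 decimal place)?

41.8

Term probabilities: M 0.0030, M+2 0.0333, M+4 0.1455, M+6 0.3182, M+8 0.3479, M+10 0.1521. Base peak = M+8.
P(M+8) = C(5,4) × 0.31381^1 × 0.68619^4 = 5 × 0.31381 × 0.22170605 = 0.347868 (base)
P(M+4) = C(5,2) × 0.31381^3 × 0.68619^2 = 10 × 0.03090298 × 0.47085672 = 0.145509
Relative intensity = 0.145509 / 0.347868 × 100 = 41.8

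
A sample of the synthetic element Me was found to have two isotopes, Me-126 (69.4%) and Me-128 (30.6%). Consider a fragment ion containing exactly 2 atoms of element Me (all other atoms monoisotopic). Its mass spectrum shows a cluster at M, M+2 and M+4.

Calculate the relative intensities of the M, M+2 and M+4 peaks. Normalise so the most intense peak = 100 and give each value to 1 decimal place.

Each Me atom is independently Me-126 (p = 0.694) or Me-128 (q = 0.306); the cluster is the binomial expansion (p + q)^2.
P(M) = 0.694^2 = 0.481636
P(M+2) = 2 × 0.694^1 × 0.306^1 = 0.424728
P(M+4) = 0.306^2 = 0.093636
The M peak is largest (0.481636); scaling to 100 gives 100.0 : 88.2 : 19.4.

100.0 : 88.2 : 19.4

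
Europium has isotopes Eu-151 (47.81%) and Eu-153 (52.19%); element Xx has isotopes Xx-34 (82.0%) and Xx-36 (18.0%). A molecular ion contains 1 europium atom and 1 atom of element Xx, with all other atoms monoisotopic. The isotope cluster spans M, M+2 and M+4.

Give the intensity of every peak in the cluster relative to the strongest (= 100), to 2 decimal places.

Europium pattern (n=1): 0.4781 : 0.5219
Element Xx pattern (n=1): 0.8200 : 0.1800
Convolve the two distributions (both contribute in 2-u steps):
  M: 0.4781×0.8200 = 0.392042
  M+2: 0.4781×0.1800 + 0.5219×0.8200 = 0.514016
  M+4: 0.5219×0.1800 = 0.093942
Scale to base peak (0.514016) = 100: 76.27 : 100.00 : 18.28

76.27 : 100.00 : 18.28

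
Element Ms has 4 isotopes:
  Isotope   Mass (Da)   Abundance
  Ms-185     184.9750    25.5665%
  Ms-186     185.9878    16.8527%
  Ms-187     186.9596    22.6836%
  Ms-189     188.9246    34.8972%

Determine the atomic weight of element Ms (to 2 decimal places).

Ar = Σ fᵢ·mᵢ = 0.255665 × 184.9750 + 0.168527 × 185.9878 + 0.226836 × 186.9596 + 0.348972 × 188.9246
= 47.29163 + 31.34397 + 42.40917 + 65.92940 = 186.97417 Da

186.97 Da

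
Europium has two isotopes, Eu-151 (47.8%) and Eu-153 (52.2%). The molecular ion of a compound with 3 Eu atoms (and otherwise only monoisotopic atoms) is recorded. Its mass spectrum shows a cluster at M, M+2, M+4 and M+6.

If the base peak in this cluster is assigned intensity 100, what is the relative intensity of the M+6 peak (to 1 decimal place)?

36.4

Term probabilities: M 0.1092, M+2 0.3578, M+4 0.3907, M+6 0.1422. Base peak = M+4.
P(M+4) = C(3,2) × 0.478^1 × 0.522^2 = 3 × 0.4780 × 0.272484 = 0.390742 (base)
P(M+6) = C(3,3) × 0.478^0 × 0.522^3 = 1 × 1.0000 × 0.14223665 = 0.142237
Relative intensity = 0.142237 / 0.390742 × 100 = 36.4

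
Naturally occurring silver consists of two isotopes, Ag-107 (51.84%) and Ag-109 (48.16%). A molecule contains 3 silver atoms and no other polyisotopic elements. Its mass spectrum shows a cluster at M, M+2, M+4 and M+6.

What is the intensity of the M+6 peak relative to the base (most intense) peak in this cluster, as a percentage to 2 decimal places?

Binomial terms of (0.5184 + 0.4816)^3: M 0.1393, M+2 0.3883, M+4 0.3607, M+6 0.1117 → M+2 is the base peak.
P(M+2) = C(3,1) × 0.5184^2 × 0.4816^1 = 3 × 0.26873856 × 0.4816 = 0.388273 (base)
P(M+6) = C(3,3) × 0.5184^0 × 0.4816^3 = 1 × 1.0000 × 0.11170161 = 0.111702
Relative intensity = 0.111702 / 0.388273 × 100 = 28.77

28.77%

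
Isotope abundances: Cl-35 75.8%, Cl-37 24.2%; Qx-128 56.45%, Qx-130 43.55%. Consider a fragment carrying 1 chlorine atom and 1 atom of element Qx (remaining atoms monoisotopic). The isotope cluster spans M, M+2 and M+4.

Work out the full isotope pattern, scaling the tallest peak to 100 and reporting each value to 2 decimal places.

91.68 : 100.00 : 22.58

Chlorine pattern (n=1): 0.7580 : 0.2420
Element Qx pattern (n=1): 0.5645 : 0.4355
Convolve the two distributions (both contribute in 2-u steps):
  M: 0.7580×0.5645 = 0.427891
  M+2: 0.7580×0.4355 + 0.2420×0.5645 = 0.466718
  M+4: 0.2420×0.4355 = 0.105391
Scale to base peak (0.466718) = 100: 91.68 : 100.00 : 22.58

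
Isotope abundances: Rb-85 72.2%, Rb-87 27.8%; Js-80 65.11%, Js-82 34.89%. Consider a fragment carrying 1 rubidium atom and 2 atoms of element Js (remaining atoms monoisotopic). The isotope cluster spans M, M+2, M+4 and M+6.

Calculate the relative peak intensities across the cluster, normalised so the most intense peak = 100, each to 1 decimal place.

68.6 : 100.0 : 48.0 : 7.6

Rubidium pattern (n=1): 0.7220 : 0.2780
Element Js pattern (n=2): 0.42393121 : 0.45433758 : 0.12173121
Convolve the two distributions (both contribute in 2-u steps):
  M: 0.7220×0.42393121 = 0.306078
  M+2: 0.7220×0.45433758 + 0.2780×0.42393121 = 0.445885
  M+4: 0.7220×0.12173121 + 0.2780×0.45433758 = 0.214196
  M+6: 0.2780×0.12173121 = 0.033841
Scale to base peak (0.445885) = 100: 68.6 : 100.0 : 48.0 : 7.6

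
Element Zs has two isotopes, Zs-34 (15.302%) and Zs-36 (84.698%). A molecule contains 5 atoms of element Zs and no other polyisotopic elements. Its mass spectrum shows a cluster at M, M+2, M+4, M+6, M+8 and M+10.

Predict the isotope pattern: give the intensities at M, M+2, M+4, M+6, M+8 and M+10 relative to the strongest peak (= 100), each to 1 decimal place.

Expanding (0.15302 + 0.84698)^5:
P(M) = 0.15302^5 = 0.000084
P(M+2) = 5 × 0.15302^4 × 0.84698^1 = 0.002322
P(M+4) = 10 × 0.15302^3 × 0.84698^2 = 0.025703
P(M+6) = 10 × 0.15302^2 × 0.84698^3 = 0.142271
P(M+8) = 5 × 0.15302^1 × 0.84698^4 = 0.393741
P(M+10) = 0.84698^5 = 0.435879
The M+10 peak is largest (0.435879); scaling to 100 gives 0.0 : 0.5 : 5.9 : 32.6 : 90.3 : 100.0.

0.0 : 0.5 : 5.9 : 32.6 : 90.3 : 100.0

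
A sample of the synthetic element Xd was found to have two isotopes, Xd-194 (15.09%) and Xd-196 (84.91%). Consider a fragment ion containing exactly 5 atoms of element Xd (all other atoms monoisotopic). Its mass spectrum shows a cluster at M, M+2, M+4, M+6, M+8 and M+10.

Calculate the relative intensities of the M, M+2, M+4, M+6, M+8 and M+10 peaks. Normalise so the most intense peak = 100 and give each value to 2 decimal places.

Expanding (0.1509 + 0.8491)^5:
P(M) = 0.1509^5 = 0.000078
P(M+2) = 5 × 0.1509^4 × 0.8491^1 = 0.002201
P(M+4) = 10 × 0.1509^3 × 0.8491^2 = 0.024773
P(M+6) = 10 × 0.1509^2 × 0.8491^3 = 0.139398
P(M+8) = 5 × 0.1509^1 × 0.8491^4 = 0.392188
P(M+10) = 0.8491^5 = 0.441361
The M+10 peak is largest (0.441361); scaling to 100 gives 0.02 : 0.50 : 5.61 : 31.58 : 88.86 : 100.00.

0.02 : 0.50 : 5.61 : 31.58 : 88.86 : 100.00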